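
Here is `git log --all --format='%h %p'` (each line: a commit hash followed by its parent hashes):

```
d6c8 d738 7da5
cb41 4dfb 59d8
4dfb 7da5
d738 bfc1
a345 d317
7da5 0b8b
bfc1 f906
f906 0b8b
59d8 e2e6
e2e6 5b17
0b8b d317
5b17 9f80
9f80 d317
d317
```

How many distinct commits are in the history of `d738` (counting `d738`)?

Walking parent pointers from d738: reachable set = {0b8b, bfc1, d317, d738, f906}.
That is 5 commits.

5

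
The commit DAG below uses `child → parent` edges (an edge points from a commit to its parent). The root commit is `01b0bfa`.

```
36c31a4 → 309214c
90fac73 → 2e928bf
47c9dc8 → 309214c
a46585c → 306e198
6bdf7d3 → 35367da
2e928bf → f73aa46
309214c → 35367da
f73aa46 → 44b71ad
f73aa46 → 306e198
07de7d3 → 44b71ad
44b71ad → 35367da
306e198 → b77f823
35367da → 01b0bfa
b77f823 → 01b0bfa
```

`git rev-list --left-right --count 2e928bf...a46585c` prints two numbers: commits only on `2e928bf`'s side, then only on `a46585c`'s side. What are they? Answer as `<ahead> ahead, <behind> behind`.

Reachable from 2e928bf: {01b0bfa, 2e928bf, 306e198, 35367da, 44b71ad, b77f823, f73aa46}.
Reachable from a46585c: {01b0bfa, 306e198, a46585c, b77f823}.
Only in 2e928bf's history (ahead): {2e928bf, 35367da, 44b71ad, f73aa46} — 4.
Only in a46585c's history (behind): {a46585c} — 1.

4 ahead, 1 behind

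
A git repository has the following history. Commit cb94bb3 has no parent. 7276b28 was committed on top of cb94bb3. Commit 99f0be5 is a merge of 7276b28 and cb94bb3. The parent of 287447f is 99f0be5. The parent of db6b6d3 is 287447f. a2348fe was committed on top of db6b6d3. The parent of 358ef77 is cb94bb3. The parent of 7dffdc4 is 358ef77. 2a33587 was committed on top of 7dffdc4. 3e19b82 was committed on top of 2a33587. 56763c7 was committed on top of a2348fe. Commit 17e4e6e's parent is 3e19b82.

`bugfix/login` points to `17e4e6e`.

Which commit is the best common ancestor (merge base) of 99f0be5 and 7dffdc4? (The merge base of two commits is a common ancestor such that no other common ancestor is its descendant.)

cb94bb3

Ancestors of 99f0be5: {7276b28, 99f0be5, cb94bb3}.
Ancestors of 7dffdc4: {358ef77, 7dffdc4, cb94bb3}.
Common ancestors: {cb94bb3}.
The only common ancestor is cb94bb3, so it is the merge base.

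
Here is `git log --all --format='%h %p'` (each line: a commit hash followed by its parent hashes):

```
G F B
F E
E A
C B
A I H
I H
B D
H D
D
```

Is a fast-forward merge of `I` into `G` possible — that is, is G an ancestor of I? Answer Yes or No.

A fast-forward from G to I is possible iff G is an ancestor of I.
Ancestors of I: {D, H, I}.
G is not among them, so fast-forward is not possible.

No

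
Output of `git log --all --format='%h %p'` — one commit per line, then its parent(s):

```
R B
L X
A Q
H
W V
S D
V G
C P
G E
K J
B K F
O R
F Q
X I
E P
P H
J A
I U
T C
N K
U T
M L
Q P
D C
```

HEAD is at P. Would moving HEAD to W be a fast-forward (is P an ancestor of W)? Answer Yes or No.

Yes

A fast-forward from P to W is possible iff P is an ancestor of W.
Ancestors of W: {E, G, H, P, V, W}.
P is among them, so fast-forward is possible.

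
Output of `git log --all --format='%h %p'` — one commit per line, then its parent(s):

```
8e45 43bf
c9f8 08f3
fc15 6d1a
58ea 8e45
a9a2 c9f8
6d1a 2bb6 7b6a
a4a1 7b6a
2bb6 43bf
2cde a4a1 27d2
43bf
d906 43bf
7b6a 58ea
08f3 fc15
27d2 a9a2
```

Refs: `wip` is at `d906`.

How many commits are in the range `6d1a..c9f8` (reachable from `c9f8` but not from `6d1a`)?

Reachable from c9f8: {08f3, 2bb6, 43bf, 58ea, 6d1a, 7b6a, 8e45, c9f8, fc15}.
Reachable from 6d1a: {2bb6, 43bf, 58ea, 6d1a, 7b6a, 8e45}.
In c9f8's history but not 6d1a's: {08f3, c9f8, fc15} — 3 commits.

3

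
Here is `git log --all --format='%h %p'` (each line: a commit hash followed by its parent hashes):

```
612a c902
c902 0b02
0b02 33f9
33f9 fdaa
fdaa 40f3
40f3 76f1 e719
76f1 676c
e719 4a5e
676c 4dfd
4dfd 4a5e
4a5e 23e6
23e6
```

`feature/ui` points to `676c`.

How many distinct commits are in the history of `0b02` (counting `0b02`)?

Walking parent pointers from 0b02: reachable set = {0b02, 23e6, 33f9, 40f3, 4a5e, 4dfd, 676c, 76f1, e719, fdaa}.
That is 10 commits.

10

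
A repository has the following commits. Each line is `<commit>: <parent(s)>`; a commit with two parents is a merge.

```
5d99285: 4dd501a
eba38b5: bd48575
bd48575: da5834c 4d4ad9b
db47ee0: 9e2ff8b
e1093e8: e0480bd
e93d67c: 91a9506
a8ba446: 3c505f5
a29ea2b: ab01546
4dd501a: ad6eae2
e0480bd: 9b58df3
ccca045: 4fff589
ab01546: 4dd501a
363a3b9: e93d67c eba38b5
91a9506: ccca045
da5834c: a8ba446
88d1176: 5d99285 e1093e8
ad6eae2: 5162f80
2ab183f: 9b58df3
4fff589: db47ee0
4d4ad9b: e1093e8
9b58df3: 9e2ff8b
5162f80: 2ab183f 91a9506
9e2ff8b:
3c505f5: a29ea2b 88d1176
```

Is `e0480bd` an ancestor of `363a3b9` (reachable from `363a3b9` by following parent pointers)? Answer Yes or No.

Yes

Ancestors of 363a3b9 (commits reachable by following parents): {2ab183f, 363a3b9, 3c505f5, 4d4ad9b, 4dd501a, 4fff589, 5162f80, 5d99285, 88d1176, 91a9506, 9b58df3, 9e2ff8b, a29ea2b, a8ba446, ab01546, ad6eae2, bd48575, ccca045, da5834c, db47ee0, e0480bd, e1093e8, e93d67c, eba38b5}.
e0480bd is in that set, so it is an ancestor of 363a3b9.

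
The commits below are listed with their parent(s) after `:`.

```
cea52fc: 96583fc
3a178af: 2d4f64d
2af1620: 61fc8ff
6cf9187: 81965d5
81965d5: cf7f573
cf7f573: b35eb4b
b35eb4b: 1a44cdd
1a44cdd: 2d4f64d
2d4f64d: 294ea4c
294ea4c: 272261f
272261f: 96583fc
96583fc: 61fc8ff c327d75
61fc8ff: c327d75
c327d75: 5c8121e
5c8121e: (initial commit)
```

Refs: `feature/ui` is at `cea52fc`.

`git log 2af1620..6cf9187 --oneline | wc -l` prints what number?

Reachable from 6cf9187: {1a44cdd, 272261f, 294ea4c, 2d4f64d, 5c8121e, 61fc8ff, 6cf9187, 81965d5, 96583fc, b35eb4b, c327d75, cf7f573}.
Reachable from 2af1620: {2af1620, 5c8121e, 61fc8ff, c327d75}.
In 6cf9187's history but not 2af1620's: {1a44cdd, 272261f, 294ea4c, 2d4f64d, 6cf9187, 81965d5, 96583fc, b35eb4b, cf7f573} — 9 commits.

9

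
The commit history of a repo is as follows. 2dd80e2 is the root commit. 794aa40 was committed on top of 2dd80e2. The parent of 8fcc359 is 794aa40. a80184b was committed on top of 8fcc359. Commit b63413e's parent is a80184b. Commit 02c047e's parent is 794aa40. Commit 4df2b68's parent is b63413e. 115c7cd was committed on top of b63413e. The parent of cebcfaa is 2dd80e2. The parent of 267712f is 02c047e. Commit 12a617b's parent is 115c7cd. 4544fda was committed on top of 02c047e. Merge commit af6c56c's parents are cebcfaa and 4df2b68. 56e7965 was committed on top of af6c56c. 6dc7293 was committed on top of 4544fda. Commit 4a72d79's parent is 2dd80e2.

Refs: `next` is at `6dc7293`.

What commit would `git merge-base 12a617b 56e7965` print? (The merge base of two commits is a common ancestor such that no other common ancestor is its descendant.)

Ancestors of 12a617b: {115c7cd, 12a617b, 2dd80e2, 794aa40, 8fcc359, a80184b, b63413e}.
Ancestors of 56e7965: {2dd80e2, 4df2b68, 56e7965, 794aa40, 8fcc359, a80184b, af6c56c, b63413e, cebcfaa}.
Common ancestors: {2dd80e2, 794aa40, 8fcc359, a80184b, b63413e}.
Among these, b63413e is not an ancestor of any other common ancestor — it is the merge base.

b63413e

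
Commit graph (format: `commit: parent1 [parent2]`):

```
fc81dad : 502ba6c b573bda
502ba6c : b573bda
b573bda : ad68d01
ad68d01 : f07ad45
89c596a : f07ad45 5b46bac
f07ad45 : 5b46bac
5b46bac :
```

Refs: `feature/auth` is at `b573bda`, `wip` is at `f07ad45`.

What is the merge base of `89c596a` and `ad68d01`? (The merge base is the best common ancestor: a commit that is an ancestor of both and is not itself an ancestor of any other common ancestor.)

Ancestors of 89c596a: {5b46bac, 89c596a, f07ad45}.
Ancestors of ad68d01: {5b46bac, ad68d01, f07ad45}.
Common ancestors: {5b46bac, f07ad45}.
Among these, f07ad45 is not an ancestor of any other common ancestor — it is the merge base.

f07ad45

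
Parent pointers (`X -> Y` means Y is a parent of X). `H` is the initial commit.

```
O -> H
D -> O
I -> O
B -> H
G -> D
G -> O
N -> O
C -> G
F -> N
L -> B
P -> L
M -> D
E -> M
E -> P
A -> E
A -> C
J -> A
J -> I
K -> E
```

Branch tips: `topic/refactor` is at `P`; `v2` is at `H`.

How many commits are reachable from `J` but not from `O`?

Reachable from J: {A, B, C, D, E, G, H, I, J, L, M, O, P}.
Reachable from O: {H, O}.
In J's history but not O's: {A, B, C, D, E, G, I, J, L, M, P} — 11 commits.

11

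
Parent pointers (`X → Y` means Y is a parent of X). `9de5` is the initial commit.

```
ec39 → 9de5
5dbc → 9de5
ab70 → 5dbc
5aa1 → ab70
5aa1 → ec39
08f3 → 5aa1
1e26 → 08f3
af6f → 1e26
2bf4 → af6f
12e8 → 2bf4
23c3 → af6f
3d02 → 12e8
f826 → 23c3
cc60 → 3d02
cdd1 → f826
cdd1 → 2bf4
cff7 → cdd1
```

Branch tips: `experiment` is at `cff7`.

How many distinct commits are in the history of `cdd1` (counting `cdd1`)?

12

Walking parent pointers from cdd1: reachable set = {08f3, 1e26, 23c3, 2bf4, 5aa1, 5dbc, 9de5, ab70, af6f, cdd1, ec39, f826}.
That is 12 commits.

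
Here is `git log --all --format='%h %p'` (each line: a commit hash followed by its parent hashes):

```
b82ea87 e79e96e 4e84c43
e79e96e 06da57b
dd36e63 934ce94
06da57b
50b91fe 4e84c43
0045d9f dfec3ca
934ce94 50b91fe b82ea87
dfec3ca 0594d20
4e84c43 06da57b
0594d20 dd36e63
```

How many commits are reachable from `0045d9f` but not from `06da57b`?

Reachable from 0045d9f: {0045d9f, 0594d20, 06da57b, 4e84c43, 50b91fe, 934ce94, b82ea87, dd36e63, dfec3ca, e79e96e}.
Reachable from 06da57b: {06da57b}.
In 0045d9f's history but not 06da57b's: {0045d9f, 0594d20, 4e84c43, 50b91fe, 934ce94, b82ea87, dd36e63, dfec3ca, e79e96e} — 9 commits.

9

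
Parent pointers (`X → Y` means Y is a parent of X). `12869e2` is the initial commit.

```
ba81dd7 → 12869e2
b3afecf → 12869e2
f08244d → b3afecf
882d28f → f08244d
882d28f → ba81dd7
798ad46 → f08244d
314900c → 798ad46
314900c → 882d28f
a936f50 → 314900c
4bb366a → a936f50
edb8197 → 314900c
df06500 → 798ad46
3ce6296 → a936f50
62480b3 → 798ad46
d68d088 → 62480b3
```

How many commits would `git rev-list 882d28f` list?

Walking parent pointers from 882d28f: reachable set = {12869e2, 882d28f, b3afecf, ba81dd7, f08244d}.
That is 5 commits.

5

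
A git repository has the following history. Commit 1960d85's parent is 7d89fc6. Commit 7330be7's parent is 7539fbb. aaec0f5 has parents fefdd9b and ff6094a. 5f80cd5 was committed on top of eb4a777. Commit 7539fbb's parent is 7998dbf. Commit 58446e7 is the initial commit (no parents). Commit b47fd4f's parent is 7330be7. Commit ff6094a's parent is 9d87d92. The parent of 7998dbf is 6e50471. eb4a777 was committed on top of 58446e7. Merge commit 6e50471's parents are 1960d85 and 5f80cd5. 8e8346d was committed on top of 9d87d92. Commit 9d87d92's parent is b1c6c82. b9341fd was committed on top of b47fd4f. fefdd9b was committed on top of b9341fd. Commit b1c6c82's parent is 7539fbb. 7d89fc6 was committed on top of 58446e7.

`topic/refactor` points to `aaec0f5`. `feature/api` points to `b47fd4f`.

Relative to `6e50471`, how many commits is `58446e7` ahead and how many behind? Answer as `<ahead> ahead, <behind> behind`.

Reachable from 58446e7: {58446e7}.
Reachable from 6e50471: {1960d85, 58446e7, 5f80cd5, 6e50471, 7d89fc6, eb4a777}.
Only in 58446e7's history (ahead): {} — 0.
Only in 6e50471's history (behind): {1960d85, 5f80cd5, 6e50471, 7d89fc6, eb4a777} — 5.

0 ahead, 5 behind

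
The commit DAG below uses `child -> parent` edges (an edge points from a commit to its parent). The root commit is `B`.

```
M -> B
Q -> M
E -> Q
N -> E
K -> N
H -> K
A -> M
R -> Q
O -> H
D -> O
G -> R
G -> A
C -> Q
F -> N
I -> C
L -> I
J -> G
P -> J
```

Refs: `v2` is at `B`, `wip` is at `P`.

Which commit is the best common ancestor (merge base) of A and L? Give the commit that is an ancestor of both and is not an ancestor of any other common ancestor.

M

Ancestors of A: {A, B, M}.
Ancestors of L: {B, C, I, L, M, Q}.
Common ancestors: {B, M}.
Among these, M is not an ancestor of any other common ancestor — it is the merge base.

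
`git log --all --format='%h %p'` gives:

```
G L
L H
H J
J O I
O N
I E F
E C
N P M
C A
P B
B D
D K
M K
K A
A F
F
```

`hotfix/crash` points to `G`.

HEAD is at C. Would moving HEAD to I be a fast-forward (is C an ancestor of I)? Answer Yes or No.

A fast-forward from C to I is possible iff C is an ancestor of I.
Ancestors of I: {A, C, E, F, I}.
C is among them, so fast-forward is possible.

Yes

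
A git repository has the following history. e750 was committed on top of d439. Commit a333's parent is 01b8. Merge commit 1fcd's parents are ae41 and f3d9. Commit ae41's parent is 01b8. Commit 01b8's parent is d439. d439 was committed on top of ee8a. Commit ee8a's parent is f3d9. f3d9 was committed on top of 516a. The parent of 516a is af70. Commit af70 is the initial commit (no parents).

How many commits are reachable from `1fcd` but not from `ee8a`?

Reachable from 1fcd: {01b8, 1fcd, 516a, ae41, af70, d439, ee8a, f3d9}.
Reachable from ee8a: {516a, af70, ee8a, f3d9}.
In 1fcd's history but not ee8a's: {01b8, 1fcd, ae41, d439} — 4 commits.

4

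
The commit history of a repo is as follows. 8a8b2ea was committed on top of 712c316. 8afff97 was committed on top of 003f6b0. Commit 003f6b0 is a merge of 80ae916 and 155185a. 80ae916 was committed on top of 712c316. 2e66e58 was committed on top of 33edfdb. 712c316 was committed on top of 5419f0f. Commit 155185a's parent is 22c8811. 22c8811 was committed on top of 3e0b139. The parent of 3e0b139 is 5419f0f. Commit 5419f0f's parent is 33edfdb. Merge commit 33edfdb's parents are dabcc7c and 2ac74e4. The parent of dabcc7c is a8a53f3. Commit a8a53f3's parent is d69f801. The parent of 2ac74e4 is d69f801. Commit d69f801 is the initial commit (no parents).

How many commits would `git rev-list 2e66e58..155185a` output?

4

Reachable from 155185a: {155185a, 22c8811, 2ac74e4, 33edfdb, 3e0b139, 5419f0f, a8a53f3, d69f801, dabcc7c}.
Reachable from 2e66e58: {2ac74e4, 2e66e58, 33edfdb, a8a53f3, d69f801, dabcc7c}.
In 155185a's history but not 2e66e58's: {155185a, 22c8811, 3e0b139, 5419f0f} — 4 commits.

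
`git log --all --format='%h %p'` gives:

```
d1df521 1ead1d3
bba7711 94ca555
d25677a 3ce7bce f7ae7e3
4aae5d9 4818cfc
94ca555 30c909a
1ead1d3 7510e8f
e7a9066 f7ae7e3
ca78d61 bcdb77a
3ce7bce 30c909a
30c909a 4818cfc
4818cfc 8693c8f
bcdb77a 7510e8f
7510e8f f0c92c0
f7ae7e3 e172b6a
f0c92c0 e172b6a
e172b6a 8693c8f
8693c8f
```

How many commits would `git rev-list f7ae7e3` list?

3

Walking parent pointers from f7ae7e3: reachable set = {8693c8f, e172b6a, f7ae7e3}.
That is 3 commits.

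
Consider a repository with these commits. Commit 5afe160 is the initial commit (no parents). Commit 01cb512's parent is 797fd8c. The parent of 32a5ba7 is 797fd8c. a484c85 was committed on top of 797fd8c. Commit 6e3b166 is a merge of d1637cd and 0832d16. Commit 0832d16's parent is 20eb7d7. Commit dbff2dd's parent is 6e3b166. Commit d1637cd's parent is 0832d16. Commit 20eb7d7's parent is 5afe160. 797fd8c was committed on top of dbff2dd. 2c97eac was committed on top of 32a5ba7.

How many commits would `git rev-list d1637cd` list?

4

Walking parent pointers from d1637cd: reachable set = {0832d16, 20eb7d7, 5afe160, d1637cd}.
That is 4 commits.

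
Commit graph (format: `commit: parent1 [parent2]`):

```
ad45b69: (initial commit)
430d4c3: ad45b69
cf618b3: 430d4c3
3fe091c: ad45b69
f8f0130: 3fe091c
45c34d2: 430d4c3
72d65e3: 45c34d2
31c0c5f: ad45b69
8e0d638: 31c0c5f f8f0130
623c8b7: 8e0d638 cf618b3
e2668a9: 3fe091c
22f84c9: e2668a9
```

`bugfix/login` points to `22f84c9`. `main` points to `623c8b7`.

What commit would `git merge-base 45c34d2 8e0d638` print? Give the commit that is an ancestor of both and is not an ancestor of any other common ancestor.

Ancestors of 45c34d2: {430d4c3, 45c34d2, ad45b69}.
Ancestors of 8e0d638: {31c0c5f, 3fe091c, 8e0d638, ad45b69, f8f0130}.
Common ancestors: {ad45b69}.
The only common ancestor is ad45b69, so it is the merge base.

ad45b69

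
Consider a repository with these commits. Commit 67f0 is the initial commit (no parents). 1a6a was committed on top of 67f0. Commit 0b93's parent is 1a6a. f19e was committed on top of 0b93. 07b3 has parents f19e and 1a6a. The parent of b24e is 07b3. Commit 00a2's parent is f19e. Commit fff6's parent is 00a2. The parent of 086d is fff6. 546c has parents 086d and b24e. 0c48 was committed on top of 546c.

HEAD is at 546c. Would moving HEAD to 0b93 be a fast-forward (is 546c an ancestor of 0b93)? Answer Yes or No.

A fast-forward from 546c to 0b93 is possible iff 546c is an ancestor of 0b93.
Ancestors of 0b93: {0b93, 1a6a, 67f0}.
546c is not among them, so fast-forward is not possible.

No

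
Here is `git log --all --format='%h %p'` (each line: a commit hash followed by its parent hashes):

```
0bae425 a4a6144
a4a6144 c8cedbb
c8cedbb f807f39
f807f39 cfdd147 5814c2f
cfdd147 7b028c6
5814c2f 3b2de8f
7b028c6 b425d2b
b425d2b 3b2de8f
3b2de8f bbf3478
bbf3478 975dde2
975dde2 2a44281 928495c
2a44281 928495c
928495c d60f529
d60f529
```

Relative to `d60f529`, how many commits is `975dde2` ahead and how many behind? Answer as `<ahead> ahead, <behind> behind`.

3 ahead, 0 behind

Reachable from 975dde2: {2a44281, 928495c, 975dde2, d60f529}.
Reachable from d60f529: {d60f529}.
Only in 975dde2's history (ahead): {2a44281, 928495c, 975dde2} — 3.
Only in d60f529's history (behind): {} — 0.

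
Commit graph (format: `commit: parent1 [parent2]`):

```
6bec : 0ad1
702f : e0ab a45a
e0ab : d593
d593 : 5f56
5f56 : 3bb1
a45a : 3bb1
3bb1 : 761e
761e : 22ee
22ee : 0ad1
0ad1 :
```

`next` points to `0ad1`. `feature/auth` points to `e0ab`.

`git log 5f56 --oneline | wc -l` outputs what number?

5

Walking parent pointers from 5f56: reachable set = {0ad1, 22ee, 3bb1, 5f56, 761e}.
That is 5 commits.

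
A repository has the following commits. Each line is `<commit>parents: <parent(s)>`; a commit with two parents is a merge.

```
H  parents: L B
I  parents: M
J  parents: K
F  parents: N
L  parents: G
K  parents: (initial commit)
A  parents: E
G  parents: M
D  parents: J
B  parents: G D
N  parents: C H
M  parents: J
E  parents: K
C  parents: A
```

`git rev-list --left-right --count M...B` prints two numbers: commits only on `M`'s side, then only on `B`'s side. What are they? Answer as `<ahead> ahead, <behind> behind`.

0 ahead, 3 behind

Reachable from M: {J, K, M}.
Reachable from B: {B, D, G, J, K, M}.
Only in M's history (ahead): {} — 0.
Only in B's history (behind): {B, D, G} — 3.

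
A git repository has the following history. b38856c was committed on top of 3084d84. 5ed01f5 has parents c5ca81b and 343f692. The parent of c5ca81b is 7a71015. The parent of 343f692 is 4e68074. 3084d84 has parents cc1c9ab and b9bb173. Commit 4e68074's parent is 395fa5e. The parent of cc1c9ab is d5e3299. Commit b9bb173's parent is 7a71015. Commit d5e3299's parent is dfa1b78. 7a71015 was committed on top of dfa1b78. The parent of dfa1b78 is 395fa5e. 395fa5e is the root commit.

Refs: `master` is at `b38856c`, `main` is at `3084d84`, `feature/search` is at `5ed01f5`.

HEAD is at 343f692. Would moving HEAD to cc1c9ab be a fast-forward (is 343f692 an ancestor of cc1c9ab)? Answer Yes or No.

No

A fast-forward from 343f692 to cc1c9ab is possible iff 343f692 is an ancestor of cc1c9ab.
Ancestors of cc1c9ab: {395fa5e, cc1c9ab, d5e3299, dfa1b78}.
343f692 is not among them, so fast-forward is not possible.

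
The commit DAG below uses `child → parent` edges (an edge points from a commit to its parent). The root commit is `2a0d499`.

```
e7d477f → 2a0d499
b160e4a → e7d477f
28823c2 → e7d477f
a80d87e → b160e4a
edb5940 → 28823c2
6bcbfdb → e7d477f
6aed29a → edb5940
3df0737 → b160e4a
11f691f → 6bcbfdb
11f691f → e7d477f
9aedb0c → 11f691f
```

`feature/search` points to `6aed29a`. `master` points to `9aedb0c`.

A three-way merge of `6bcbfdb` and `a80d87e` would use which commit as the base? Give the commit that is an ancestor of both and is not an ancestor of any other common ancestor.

e7d477f

Ancestors of 6bcbfdb: {2a0d499, 6bcbfdb, e7d477f}.
Ancestors of a80d87e: {2a0d499, a80d87e, b160e4a, e7d477f}.
Common ancestors: {2a0d499, e7d477f}.
Among these, e7d477f is not an ancestor of any other common ancestor — it is the merge base.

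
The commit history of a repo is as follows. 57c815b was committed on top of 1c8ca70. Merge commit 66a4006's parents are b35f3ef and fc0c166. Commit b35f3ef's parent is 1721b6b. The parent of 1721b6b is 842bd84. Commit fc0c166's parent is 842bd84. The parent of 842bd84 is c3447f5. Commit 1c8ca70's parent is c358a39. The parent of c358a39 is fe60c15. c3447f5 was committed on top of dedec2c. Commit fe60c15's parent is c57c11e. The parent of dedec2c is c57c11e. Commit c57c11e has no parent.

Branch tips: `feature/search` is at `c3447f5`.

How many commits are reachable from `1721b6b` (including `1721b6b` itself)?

Walking parent pointers from 1721b6b: reachable set = {1721b6b, 842bd84, c3447f5, c57c11e, dedec2c}.
That is 5 commits.

5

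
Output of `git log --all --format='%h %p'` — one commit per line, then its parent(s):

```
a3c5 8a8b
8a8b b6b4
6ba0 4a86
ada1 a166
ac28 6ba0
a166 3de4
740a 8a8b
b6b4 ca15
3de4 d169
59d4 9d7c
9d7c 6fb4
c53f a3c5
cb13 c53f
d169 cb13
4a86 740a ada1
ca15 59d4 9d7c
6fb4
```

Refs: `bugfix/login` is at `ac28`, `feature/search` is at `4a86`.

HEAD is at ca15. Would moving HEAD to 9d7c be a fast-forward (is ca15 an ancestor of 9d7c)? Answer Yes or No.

A fast-forward from ca15 to 9d7c is possible iff ca15 is an ancestor of 9d7c.
Ancestors of 9d7c: {6fb4, 9d7c}.
ca15 is not among them, so fast-forward is not possible.

No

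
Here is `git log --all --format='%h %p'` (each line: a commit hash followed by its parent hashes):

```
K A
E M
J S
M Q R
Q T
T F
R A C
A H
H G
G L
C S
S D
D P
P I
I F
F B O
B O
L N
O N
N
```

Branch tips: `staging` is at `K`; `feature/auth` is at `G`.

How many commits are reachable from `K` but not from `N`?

5

Reachable from K: {A, G, H, K, L, N}.
Reachable from N: {N}.
In K's history but not N's: {A, G, H, K, L} — 5 commits.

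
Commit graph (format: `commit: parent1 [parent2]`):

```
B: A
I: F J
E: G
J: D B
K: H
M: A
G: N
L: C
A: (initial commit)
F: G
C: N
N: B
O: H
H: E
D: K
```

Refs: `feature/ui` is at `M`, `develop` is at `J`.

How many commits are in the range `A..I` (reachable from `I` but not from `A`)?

Reachable from I: {A, B, D, E, F, G, H, I, J, K, N}.
Reachable from A: {A}.
In I's history but not A's: {B, D, E, F, G, H, I, J, K, N} — 10 commits.

10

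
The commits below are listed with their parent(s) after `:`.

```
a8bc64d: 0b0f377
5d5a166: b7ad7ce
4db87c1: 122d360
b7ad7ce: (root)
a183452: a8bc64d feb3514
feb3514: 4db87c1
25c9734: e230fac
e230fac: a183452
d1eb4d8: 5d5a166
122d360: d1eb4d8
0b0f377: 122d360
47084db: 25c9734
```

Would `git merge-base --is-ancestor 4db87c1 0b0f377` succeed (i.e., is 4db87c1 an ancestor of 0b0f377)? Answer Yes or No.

Ancestors of 0b0f377: {0b0f377, 122d360, 5d5a166, b7ad7ce, d1eb4d8}.
4db87c1 is not in that set, so it is not an ancestor of 0b0f377.

No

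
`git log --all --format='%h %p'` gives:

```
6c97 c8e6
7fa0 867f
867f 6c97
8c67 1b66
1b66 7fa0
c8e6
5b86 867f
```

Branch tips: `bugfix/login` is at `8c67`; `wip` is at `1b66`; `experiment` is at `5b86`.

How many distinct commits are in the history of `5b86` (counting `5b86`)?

4

Walking parent pointers from 5b86: reachable set = {5b86, 6c97, 867f, c8e6}.
That is 4 commits.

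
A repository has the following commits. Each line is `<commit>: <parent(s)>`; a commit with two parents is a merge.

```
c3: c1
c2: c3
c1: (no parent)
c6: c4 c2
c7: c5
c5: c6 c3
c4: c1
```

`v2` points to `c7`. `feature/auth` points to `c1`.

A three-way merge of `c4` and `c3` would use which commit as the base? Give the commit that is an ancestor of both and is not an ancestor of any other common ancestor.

Ancestors of c4: {c1, c4}.
Ancestors of c3: {c1, c3}.
Common ancestors: {c1}.
The only common ancestor is c1, so it is the merge base.

c1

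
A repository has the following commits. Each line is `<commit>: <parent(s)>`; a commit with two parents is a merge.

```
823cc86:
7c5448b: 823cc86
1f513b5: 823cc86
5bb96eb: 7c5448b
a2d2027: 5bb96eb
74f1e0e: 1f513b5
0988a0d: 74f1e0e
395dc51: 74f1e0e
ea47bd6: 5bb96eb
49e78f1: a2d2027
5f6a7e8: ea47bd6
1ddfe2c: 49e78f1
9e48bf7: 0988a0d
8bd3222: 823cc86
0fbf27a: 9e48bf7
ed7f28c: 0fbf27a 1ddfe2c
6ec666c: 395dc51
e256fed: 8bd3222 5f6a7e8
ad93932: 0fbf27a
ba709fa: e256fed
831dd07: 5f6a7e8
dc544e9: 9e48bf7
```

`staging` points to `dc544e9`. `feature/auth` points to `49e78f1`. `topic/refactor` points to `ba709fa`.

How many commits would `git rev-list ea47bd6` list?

Walking parent pointers from ea47bd6: reachable set = {5bb96eb, 7c5448b, 823cc86, ea47bd6}.
That is 4 commits.

4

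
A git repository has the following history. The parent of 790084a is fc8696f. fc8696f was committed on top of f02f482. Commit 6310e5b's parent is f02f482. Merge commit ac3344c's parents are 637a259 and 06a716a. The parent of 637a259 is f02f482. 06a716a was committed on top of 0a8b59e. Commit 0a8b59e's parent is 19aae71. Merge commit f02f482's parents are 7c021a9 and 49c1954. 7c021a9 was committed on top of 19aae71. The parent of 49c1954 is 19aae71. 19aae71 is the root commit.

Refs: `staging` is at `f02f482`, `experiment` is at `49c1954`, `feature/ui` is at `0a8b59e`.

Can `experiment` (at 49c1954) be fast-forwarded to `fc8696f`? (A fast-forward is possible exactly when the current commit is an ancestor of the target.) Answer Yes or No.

A fast-forward from 49c1954 to fc8696f is possible iff 49c1954 is an ancestor of fc8696f.
Ancestors of fc8696f: {19aae71, 49c1954, 7c021a9, f02f482, fc8696f}.
49c1954 is among them, so fast-forward is possible.

Yes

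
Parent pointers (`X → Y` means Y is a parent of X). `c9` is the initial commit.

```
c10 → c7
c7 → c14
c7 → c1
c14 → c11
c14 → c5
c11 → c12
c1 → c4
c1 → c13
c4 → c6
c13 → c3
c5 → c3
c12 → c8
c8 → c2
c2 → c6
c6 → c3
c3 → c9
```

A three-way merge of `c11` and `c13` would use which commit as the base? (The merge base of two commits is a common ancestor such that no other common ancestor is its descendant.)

Ancestors of c11: {c11, c12, c2, c3, c6, c8, c9}.
Ancestors of c13: {c13, c3, c9}.
Common ancestors: {c3, c9}.
Among these, c3 is not an ancestor of any other common ancestor — it is the merge base.

c3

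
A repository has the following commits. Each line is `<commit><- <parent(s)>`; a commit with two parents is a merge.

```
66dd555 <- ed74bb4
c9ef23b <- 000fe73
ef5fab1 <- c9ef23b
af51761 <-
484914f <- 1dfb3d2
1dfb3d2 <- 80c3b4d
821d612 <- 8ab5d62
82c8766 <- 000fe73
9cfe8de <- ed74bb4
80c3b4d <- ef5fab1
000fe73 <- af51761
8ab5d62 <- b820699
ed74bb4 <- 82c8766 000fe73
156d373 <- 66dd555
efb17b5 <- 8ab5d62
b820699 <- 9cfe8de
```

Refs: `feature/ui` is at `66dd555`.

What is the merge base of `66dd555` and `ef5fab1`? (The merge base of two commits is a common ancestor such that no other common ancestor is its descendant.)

Ancestors of 66dd555: {000fe73, 66dd555, 82c8766, af51761, ed74bb4}.
Ancestors of ef5fab1: {000fe73, af51761, c9ef23b, ef5fab1}.
Common ancestors: {000fe73, af51761}.
Among these, 000fe73 is not an ancestor of any other common ancestor — it is the merge base.

000fe73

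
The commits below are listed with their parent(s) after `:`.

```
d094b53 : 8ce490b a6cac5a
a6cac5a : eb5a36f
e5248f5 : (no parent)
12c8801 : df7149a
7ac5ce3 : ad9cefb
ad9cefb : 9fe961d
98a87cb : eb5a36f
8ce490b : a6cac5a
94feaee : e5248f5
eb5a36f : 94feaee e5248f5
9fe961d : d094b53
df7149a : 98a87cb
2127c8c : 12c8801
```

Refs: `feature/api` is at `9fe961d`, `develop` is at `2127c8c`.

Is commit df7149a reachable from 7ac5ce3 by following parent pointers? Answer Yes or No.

Ancestors of 7ac5ce3: {7ac5ce3, 8ce490b, 94feaee, 9fe961d, a6cac5a, ad9cefb, d094b53, e5248f5, eb5a36f}.
df7149a is not in that set, so it is not an ancestor of 7ac5ce3.

No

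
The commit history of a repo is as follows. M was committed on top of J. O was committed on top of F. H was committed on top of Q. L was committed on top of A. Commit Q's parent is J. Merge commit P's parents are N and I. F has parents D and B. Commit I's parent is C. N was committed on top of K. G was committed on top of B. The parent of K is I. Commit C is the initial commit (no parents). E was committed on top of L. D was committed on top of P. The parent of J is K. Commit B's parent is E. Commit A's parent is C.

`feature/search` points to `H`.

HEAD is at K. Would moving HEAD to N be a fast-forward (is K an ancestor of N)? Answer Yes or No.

A fast-forward from K to N is possible iff K is an ancestor of N.
Ancestors of N: {C, I, K, N}.
K is among them, so fast-forward is possible.

Yes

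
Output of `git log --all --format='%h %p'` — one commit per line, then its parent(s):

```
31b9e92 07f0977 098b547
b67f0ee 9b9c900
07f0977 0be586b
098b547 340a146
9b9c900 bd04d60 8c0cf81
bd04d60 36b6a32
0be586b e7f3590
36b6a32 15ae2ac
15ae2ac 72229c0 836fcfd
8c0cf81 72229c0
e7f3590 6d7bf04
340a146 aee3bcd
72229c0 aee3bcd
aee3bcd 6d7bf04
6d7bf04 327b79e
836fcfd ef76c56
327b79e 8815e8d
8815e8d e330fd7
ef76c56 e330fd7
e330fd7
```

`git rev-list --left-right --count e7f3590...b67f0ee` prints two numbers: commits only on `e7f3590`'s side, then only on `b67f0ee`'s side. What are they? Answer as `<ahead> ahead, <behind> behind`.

Reachable from e7f3590: {327b79e, 6d7bf04, 8815e8d, e330fd7, e7f3590}.
Reachable from b67f0ee: {15ae2ac, 327b79e, 36b6a32, 6d7bf04, 72229c0, 836fcfd, 8815e8d, 8c0cf81, 9b9c900, aee3bcd, b67f0ee, bd04d60, e330fd7, ef76c56}.
Only in e7f3590's history (ahead): {e7f3590} — 1.
Only in b67f0ee's history (behind): {15ae2ac, 36b6a32, 72229c0, 836fcfd, 8c0cf81, 9b9c900, aee3bcd, b67f0ee, bd04d60, ef76c56} — 10.

1 ahead, 10 behind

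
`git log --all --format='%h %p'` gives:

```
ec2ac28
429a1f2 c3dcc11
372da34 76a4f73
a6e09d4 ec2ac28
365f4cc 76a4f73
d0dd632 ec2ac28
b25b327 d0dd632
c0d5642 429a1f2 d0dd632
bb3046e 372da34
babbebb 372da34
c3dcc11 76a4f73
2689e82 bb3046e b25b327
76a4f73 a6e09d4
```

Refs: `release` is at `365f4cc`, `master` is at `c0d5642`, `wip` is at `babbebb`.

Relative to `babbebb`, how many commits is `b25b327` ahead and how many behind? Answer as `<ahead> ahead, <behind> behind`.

2 ahead, 4 behind

Reachable from b25b327: {b25b327, d0dd632, ec2ac28}.
Reachable from babbebb: {372da34, 76a4f73, a6e09d4, babbebb, ec2ac28}.
Only in b25b327's history (ahead): {b25b327, d0dd632} — 2.
Only in babbebb's history (behind): {372da34, 76a4f73, a6e09d4, babbebb} — 4.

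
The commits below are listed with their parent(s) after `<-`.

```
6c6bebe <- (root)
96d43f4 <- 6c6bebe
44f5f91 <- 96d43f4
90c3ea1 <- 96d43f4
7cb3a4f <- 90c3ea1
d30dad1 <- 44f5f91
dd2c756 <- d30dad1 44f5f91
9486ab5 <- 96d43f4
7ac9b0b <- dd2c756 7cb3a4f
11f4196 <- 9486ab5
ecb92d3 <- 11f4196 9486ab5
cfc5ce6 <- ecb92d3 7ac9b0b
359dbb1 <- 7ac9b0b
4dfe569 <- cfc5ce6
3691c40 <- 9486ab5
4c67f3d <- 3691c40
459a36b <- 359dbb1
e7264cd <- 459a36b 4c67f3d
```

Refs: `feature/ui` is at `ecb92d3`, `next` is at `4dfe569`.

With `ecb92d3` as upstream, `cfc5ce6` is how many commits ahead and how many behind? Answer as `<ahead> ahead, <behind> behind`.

7 ahead, 0 behind

Reachable from cfc5ce6: {11f4196, 44f5f91, 6c6bebe, 7ac9b0b, 7cb3a4f, 90c3ea1, 9486ab5, 96d43f4, cfc5ce6, d30dad1, dd2c756, ecb92d3}.
Reachable from ecb92d3: {11f4196, 6c6bebe, 9486ab5, 96d43f4, ecb92d3}.
Only in cfc5ce6's history (ahead): {44f5f91, 7ac9b0b, 7cb3a4f, 90c3ea1, cfc5ce6, d30dad1, dd2c756} — 7.
Only in ecb92d3's history (behind): {} — 0.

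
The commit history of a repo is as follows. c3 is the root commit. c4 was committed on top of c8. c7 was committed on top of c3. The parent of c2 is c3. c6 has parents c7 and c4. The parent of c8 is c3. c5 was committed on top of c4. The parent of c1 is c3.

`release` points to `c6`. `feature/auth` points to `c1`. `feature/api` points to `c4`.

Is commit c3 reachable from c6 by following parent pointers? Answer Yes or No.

Yes

Ancestors of c6 (commits reachable by following parents): {c3, c4, c6, c7, c8}.
c3 is in that set, so it is an ancestor of c6.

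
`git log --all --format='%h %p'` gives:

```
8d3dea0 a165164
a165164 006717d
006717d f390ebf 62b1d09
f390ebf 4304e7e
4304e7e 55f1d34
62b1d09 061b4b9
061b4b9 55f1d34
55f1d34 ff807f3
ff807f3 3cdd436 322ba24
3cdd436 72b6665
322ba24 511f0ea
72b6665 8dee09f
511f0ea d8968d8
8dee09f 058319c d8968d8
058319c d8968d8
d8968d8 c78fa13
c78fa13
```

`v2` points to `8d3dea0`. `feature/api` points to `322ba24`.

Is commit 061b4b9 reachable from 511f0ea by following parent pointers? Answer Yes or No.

Ancestors of 511f0ea: {511f0ea, c78fa13, d8968d8}.
061b4b9 is not in that set, so it is not an ancestor of 511f0ea.

No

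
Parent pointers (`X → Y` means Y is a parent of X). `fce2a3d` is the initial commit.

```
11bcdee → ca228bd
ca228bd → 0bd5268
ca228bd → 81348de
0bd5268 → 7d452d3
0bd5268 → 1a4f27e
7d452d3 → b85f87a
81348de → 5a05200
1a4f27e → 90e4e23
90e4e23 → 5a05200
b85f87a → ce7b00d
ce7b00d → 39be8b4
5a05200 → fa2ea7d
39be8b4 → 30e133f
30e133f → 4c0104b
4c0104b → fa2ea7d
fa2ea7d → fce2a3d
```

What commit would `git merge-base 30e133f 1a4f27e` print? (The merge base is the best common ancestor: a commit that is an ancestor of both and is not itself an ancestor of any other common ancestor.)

Ancestors of 30e133f: {30e133f, 4c0104b, fa2ea7d, fce2a3d}.
Ancestors of 1a4f27e: {1a4f27e, 5a05200, 90e4e23, fa2ea7d, fce2a3d}.
Common ancestors: {fa2ea7d, fce2a3d}.
Among these, fa2ea7d is not an ancestor of any other common ancestor — it is the merge base.

fa2ea7d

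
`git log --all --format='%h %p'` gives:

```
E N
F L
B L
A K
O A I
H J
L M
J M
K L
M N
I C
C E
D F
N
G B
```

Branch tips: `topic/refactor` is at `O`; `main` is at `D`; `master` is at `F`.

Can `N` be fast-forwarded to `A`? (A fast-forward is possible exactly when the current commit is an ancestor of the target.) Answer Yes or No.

A fast-forward from N to A is possible iff N is an ancestor of A.
Ancestors of A: {A, K, L, M, N}.
N is among them, so fast-forward is possible.

Yes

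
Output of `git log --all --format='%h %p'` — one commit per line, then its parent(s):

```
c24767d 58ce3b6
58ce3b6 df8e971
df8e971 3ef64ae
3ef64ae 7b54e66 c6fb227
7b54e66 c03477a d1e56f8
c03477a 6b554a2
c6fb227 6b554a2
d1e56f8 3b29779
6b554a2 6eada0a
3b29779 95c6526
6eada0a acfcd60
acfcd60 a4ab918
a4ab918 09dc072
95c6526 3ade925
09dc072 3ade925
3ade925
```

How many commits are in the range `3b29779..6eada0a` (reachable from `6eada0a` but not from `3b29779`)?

4

Reachable from 6eada0a: {09dc072, 3ade925, 6eada0a, a4ab918, acfcd60}.
Reachable from 3b29779: {3ade925, 3b29779, 95c6526}.
In 6eada0a's history but not 3b29779's: {09dc072, 6eada0a, a4ab918, acfcd60} — 4 commits.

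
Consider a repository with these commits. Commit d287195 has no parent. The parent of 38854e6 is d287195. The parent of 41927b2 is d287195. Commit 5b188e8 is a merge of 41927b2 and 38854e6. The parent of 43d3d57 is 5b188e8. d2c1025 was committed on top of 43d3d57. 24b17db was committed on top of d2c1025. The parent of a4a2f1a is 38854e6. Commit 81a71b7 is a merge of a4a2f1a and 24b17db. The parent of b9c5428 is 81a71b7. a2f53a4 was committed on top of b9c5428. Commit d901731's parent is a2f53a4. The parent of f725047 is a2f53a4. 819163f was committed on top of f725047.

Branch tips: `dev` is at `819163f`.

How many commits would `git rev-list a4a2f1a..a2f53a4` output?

8

Reachable from a2f53a4: {24b17db, 38854e6, 41927b2, 43d3d57, 5b188e8, 81a71b7, a2f53a4, a4a2f1a, b9c5428, d287195, d2c1025}.
Reachable from a4a2f1a: {38854e6, a4a2f1a, d287195}.
In a2f53a4's history but not a4a2f1a's: {24b17db, 41927b2, 43d3d57, 5b188e8, 81a71b7, a2f53a4, b9c5428, d2c1025} — 8 commits.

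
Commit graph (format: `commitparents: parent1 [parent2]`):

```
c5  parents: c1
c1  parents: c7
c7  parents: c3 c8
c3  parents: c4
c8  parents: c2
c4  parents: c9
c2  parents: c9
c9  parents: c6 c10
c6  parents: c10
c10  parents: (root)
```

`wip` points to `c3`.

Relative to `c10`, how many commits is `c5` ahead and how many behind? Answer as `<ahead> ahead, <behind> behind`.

Reachable from c5: {c1, c10, c2, c3, c4, c5, c6, c7, c8, c9}.
Reachable from c10: {c10}.
Only in c5's history (ahead): {c1, c2, c3, c4, c5, c6, c7, c8, c9} — 9.
Only in c10's history (behind): {} — 0.

9 ahead, 0 behind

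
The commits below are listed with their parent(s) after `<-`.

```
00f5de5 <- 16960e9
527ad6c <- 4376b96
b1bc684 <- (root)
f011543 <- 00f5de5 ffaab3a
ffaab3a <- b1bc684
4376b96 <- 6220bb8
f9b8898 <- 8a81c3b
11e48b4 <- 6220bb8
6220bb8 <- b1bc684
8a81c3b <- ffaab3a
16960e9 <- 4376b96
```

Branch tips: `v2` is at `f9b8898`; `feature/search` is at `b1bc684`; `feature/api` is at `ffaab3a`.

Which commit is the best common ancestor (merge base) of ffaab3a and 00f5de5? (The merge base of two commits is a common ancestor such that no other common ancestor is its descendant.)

Ancestors of ffaab3a: {b1bc684, ffaab3a}.
Ancestors of 00f5de5: {00f5de5, 16960e9, 4376b96, 6220bb8, b1bc684}.
Common ancestors: {b1bc684}.
The only common ancestor is b1bc684, so it is the merge base.

b1bc684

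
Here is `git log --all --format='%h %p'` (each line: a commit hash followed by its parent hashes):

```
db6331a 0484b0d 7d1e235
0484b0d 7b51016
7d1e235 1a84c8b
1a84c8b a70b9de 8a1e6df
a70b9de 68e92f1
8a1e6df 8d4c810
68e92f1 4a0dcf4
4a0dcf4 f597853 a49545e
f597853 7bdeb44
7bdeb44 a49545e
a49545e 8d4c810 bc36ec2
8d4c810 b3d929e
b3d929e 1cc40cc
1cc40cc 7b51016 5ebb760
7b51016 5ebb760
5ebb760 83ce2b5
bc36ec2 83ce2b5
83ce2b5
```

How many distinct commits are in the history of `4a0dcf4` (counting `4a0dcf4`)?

11

Walking parent pointers from 4a0dcf4: reachable set = {1cc40cc, 4a0dcf4, 5ebb760, 7b51016, 7bdeb44, 83ce2b5, 8d4c810, a49545e, b3d929e, bc36ec2, f597853}.
That is 11 commits.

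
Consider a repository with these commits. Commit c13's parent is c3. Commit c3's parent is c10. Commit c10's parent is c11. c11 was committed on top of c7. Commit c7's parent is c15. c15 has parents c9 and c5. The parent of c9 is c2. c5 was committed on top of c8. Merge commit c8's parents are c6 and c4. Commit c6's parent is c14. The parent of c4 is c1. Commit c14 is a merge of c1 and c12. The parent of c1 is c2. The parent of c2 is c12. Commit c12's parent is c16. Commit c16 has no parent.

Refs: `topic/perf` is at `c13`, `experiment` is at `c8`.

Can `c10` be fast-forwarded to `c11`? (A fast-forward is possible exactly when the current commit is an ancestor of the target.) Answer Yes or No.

No

A fast-forward from c10 to c11 is possible iff c10 is an ancestor of c11.
Ancestors of c11: {c1, c11, c12, c14, c15, c16, c2, c4, c5, c6, c7, c8, c9}.
c10 is not among them, so fast-forward is not possible.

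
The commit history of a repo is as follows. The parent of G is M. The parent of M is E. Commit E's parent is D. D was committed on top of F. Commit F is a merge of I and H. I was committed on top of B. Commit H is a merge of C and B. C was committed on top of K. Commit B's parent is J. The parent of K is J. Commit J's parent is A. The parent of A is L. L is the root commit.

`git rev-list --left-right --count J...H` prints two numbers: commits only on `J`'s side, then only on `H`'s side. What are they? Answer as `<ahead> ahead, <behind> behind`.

Reachable from J: {A, J, L}.
Reachable from H: {A, B, C, H, J, K, L}.
Only in J's history (ahead): {} — 0.
Only in H's history (behind): {B, C, H, K} — 4.

0 ahead, 4 behind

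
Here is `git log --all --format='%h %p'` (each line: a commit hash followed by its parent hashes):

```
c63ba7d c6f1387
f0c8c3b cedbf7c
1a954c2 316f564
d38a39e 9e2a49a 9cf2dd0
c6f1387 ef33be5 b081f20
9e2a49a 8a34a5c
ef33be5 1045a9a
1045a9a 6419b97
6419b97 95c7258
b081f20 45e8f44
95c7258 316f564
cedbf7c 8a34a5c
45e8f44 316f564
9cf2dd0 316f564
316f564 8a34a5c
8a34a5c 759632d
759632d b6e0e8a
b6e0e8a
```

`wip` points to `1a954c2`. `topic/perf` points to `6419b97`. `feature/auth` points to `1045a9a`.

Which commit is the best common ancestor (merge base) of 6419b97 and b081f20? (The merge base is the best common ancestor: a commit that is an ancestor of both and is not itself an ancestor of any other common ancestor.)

316f564

Ancestors of 6419b97: {316f564, 6419b97, 759632d, 8a34a5c, 95c7258, b6e0e8a}.
Ancestors of b081f20: {316f564, 45e8f44, 759632d, 8a34a5c, b081f20, b6e0e8a}.
Common ancestors: {316f564, 759632d, 8a34a5c, b6e0e8a}.
Among these, 316f564 is not an ancestor of any other common ancestor — it is the merge base.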